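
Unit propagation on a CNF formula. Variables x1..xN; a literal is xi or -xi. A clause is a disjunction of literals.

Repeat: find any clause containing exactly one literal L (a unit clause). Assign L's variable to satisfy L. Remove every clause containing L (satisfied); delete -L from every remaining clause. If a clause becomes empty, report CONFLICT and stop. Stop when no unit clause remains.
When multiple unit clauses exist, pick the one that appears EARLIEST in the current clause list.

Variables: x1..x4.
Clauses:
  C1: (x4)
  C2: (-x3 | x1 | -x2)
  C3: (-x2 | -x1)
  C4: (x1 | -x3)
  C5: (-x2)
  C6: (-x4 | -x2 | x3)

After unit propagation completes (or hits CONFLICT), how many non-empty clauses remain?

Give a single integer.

Answer: 1

Derivation:
unit clause [4] forces x4=T; simplify:
  drop -4 from [-4, -2, 3] -> [-2, 3]
  satisfied 1 clause(s); 5 remain; assigned so far: [4]
unit clause [-2] forces x2=F; simplify:
  satisfied 4 clause(s); 1 remain; assigned so far: [2, 4]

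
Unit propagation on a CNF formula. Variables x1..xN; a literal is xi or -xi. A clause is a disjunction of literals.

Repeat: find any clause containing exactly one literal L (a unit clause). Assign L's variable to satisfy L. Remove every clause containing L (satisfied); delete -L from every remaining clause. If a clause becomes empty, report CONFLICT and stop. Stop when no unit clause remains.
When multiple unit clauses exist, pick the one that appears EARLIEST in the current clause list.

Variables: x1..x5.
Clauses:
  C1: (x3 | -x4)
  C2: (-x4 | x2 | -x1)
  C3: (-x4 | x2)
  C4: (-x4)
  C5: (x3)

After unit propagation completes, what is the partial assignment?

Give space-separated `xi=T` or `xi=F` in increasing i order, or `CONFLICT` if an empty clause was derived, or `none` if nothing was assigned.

Answer: x3=T x4=F

Derivation:
unit clause [-4] forces x4=F; simplify:
  satisfied 4 clause(s); 1 remain; assigned so far: [4]
unit clause [3] forces x3=T; simplify:
  satisfied 1 clause(s); 0 remain; assigned so far: [3, 4]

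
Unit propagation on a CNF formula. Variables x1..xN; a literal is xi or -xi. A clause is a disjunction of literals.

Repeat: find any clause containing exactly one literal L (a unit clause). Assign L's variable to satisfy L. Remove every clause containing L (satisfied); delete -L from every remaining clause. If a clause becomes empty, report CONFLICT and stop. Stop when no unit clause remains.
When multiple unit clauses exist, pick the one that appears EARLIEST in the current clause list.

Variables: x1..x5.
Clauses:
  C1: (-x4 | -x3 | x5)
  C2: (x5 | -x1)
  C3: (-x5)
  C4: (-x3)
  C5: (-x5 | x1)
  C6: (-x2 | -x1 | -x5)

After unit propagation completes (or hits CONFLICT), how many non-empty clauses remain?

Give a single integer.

Answer: 0

Derivation:
unit clause [-5] forces x5=F; simplify:
  drop 5 from [-4, -3, 5] -> [-4, -3]
  drop 5 from [5, -1] -> [-1]
  satisfied 3 clause(s); 3 remain; assigned so far: [5]
unit clause [-1] forces x1=F; simplify:
  satisfied 1 clause(s); 2 remain; assigned so far: [1, 5]
unit clause [-3] forces x3=F; simplify:
  satisfied 2 clause(s); 0 remain; assigned so far: [1, 3, 5]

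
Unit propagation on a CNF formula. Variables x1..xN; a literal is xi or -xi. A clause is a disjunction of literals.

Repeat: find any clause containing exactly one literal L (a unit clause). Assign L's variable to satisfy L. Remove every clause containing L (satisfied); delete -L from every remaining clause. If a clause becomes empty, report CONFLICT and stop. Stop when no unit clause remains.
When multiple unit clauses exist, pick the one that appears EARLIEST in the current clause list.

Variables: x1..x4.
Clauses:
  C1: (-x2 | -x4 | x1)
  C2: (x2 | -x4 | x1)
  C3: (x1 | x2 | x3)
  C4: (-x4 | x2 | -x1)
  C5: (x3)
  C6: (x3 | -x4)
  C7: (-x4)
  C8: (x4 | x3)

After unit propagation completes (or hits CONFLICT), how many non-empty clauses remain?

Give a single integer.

unit clause [3] forces x3=T; simplify:
  satisfied 4 clause(s); 4 remain; assigned so far: [3]
unit clause [-4] forces x4=F; simplify:
  satisfied 4 clause(s); 0 remain; assigned so far: [3, 4]

Answer: 0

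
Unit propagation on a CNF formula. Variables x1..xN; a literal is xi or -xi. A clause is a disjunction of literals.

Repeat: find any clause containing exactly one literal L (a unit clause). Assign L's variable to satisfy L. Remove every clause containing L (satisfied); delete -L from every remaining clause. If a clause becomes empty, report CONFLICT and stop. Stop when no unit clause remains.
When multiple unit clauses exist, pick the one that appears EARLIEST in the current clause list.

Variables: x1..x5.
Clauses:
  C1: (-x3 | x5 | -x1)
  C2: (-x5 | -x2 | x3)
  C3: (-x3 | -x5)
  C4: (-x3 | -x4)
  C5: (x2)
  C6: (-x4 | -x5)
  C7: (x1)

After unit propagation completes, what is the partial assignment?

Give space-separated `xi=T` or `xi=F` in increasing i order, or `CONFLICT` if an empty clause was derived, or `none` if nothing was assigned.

Answer: x1=T x2=T

Derivation:
unit clause [2] forces x2=T; simplify:
  drop -2 from [-5, -2, 3] -> [-5, 3]
  satisfied 1 clause(s); 6 remain; assigned so far: [2]
unit clause [1] forces x1=T; simplify:
  drop -1 from [-3, 5, -1] -> [-3, 5]
  satisfied 1 clause(s); 5 remain; assigned so far: [1, 2]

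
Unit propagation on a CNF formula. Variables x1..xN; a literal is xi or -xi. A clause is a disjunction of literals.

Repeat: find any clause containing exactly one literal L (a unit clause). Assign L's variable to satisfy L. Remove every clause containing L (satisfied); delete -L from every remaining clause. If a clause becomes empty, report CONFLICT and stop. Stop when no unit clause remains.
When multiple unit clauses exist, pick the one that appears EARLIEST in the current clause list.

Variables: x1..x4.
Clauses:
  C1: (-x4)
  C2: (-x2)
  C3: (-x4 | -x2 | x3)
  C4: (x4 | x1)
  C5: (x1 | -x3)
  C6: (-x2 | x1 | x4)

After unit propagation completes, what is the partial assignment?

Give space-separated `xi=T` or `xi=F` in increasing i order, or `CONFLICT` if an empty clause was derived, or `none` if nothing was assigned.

unit clause [-4] forces x4=F; simplify:
  drop 4 from [4, 1] -> [1]
  drop 4 from [-2, 1, 4] -> [-2, 1]
  satisfied 2 clause(s); 4 remain; assigned so far: [4]
unit clause [-2] forces x2=F; simplify:
  satisfied 2 clause(s); 2 remain; assigned so far: [2, 4]
unit clause [1] forces x1=T; simplify:
  satisfied 2 clause(s); 0 remain; assigned so far: [1, 2, 4]

Answer: x1=T x2=F x4=F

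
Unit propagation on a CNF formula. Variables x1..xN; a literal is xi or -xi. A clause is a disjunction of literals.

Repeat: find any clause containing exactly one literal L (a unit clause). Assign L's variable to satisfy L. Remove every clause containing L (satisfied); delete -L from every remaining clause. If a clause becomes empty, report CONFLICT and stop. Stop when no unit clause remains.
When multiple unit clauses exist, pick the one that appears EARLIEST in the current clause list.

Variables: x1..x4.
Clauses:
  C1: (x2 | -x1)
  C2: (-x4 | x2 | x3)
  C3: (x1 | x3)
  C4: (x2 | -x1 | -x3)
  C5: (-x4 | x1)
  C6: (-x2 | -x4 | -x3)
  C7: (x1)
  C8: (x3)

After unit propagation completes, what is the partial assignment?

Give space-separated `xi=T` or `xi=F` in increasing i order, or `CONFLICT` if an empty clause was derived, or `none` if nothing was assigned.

unit clause [1] forces x1=T; simplify:
  drop -1 from [2, -1] -> [2]
  drop -1 from [2, -1, -3] -> [2, -3]
  satisfied 3 clause(s); 5 remain; assigned so far: [1]
unit clause [2] forces x2=T; simplify:
  drop -2 from [-2, -4, -3] -> [-4, -3]
  satisfied 3 clause(s); 2 remain; assigned so far: [1, 2]
unit clause [3] forces x3=T; simplify:
  drop -3 from [-4, -3] -> [-4]
  satisfied 1 clause(s); 1 remain; assigned so far: [1, 2, 3]
unit clause [-4] forces x4=F; simplify:
  satisfied 1 clause(s); 0 remain; assigned so far: [1, 2, 3, 4]

Answer: x1=T x2=T x3=T x4=F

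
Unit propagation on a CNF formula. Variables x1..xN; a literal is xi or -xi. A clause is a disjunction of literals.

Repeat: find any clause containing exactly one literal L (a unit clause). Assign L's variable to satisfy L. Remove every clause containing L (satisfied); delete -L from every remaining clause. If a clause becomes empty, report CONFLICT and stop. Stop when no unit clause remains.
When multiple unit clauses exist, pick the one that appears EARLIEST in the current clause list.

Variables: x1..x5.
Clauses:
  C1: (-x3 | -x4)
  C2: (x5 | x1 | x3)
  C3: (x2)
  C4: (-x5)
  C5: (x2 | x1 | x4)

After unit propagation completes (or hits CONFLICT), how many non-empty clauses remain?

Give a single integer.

unit clause [2] forces x2=T; simplify:
  satisfied 2 clause(s); 3 remain; assigned so far: [2]
unit clause [-5] forces x5=F; simplify:
  drop 5 from [5, 1, 3] -> [1, 3]
  satisfied 1 clause(s); 2 remain; assigned so far: [2, 5]

Answer: 2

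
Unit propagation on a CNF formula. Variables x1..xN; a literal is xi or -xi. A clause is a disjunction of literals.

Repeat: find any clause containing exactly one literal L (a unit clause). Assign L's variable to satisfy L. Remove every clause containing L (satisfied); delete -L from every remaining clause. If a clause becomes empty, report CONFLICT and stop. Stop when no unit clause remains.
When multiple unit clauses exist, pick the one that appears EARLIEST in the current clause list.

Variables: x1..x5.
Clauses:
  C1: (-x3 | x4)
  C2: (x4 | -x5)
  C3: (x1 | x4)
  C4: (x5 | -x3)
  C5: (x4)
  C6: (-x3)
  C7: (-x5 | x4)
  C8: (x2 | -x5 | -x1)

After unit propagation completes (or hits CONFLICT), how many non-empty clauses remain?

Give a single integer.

Answer: 1

Derivation:
unit clause [4] forces x4=T; simplify:
  satisfied 5 clause(s); 3 remain; assigned so far: [4]
unit clause [-3] forces x3=F; simplify:
  satisfied 2 clause(s); 1 remain; assigned so far: [3, 4]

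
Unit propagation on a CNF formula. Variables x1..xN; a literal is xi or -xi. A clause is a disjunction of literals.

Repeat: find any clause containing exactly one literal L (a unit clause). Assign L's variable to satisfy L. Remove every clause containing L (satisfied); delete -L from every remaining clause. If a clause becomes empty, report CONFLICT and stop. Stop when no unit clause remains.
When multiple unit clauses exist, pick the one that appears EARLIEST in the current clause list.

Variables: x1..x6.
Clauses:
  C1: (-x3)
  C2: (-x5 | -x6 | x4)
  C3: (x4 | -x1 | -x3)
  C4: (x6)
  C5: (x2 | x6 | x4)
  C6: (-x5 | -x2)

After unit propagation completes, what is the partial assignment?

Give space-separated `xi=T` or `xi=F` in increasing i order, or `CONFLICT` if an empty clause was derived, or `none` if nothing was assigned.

unit clause [-3] forces x3=F; simplify:
  satisfied 2 clause(s); 4 remain; assigned so far: [3]
unit clause [6] forces x6=T; simplify:
  drop -6 from [-5, -6, 4] -> [-5, 4]
  satisfied 2 clause(s); 2 remain; assigned so far: [3, 6]

Answer: x3=F x6=T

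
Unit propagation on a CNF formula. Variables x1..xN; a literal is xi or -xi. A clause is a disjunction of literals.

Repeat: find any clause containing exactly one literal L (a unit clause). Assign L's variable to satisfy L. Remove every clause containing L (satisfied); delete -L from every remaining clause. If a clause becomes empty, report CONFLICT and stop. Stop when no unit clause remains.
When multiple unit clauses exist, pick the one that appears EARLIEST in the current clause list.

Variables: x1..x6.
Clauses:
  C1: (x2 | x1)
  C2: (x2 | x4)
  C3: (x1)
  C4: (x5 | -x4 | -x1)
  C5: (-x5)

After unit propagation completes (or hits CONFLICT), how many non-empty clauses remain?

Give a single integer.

unit clause [1] forces x1=T; simplify:
  drop -1 from [5, -4, -1] -> [5, -4]
  satisfied 2 clause(s); 3 remain; assigned so far: [1]
unit clause [-5] forces x5=F; simplify:
  drop 5 from [5, -4] -> [-4]
  satisfied 1 clause(s); 2 remain; assigned so far: [1, 5]
unit clause [-4] forces x4=F; simplify:
  drop 4 from [2, 4] -> [2]
  satisfied 1 clause(s); 1 remain; assigned so far: [1, 4, 5]
unit clause [2] forces x2=T; simplify:
  satisfied 1 clause(s); 0 remain; assigned so far: [1, 2, 4, 5]

Answer: 0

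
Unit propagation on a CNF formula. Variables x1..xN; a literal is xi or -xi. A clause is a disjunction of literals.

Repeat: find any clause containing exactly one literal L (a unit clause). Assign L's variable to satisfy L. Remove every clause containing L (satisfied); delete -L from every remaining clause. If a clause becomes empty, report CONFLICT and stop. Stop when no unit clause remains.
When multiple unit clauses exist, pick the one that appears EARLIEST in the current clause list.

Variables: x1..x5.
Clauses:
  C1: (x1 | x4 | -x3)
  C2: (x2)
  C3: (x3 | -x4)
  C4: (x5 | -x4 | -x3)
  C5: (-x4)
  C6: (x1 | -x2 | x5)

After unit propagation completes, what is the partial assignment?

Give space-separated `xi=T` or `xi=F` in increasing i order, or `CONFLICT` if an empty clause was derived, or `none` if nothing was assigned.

Answer: x2=T x4=F

Derivation:
unit clause [2] forces x2=T; simplify:
  drop -2 from [1, -2, 5] -> [1, 5]
  satisfied 1 clause(s); 5 remain; assigned so far: [2]
unit clause [-4] forces x4=F; simplify:
  drop 4 from [1, 4, -3] -> [1, -3]
  satisfied 3 clause(s); 2 remain; assigned so far: [2, 4]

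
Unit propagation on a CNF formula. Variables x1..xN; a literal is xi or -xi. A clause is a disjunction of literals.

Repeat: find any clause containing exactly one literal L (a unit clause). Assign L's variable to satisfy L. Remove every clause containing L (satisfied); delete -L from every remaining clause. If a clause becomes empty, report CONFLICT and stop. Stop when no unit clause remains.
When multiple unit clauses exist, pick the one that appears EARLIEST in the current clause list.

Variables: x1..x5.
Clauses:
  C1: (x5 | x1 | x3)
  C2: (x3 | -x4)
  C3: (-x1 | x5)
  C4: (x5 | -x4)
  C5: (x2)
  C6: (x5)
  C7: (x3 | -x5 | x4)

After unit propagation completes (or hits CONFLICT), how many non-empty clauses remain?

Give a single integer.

unit clause [2] forces x2=T; simplify:
  satisfied 1 clause(s); 6 remain; assigned so far: [2]
unit clause [5] forces x5=T; simplify:
  drop -5 from [3, -5, 4] -> [3, 4]
  satisfied 4 clause(s); 2 remain; assigned so far: [2, 5]

Answer: 2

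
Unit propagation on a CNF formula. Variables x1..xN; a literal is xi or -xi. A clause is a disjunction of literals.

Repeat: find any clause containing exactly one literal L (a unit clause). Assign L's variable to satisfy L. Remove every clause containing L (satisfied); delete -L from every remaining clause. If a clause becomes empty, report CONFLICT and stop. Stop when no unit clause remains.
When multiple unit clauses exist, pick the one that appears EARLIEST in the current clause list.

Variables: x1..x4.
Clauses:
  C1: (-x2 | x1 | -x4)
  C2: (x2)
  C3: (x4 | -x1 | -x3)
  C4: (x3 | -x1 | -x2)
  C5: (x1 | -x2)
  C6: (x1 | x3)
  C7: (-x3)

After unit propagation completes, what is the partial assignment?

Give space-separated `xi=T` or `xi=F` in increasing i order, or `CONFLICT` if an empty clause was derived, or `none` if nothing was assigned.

unit clause [2] forces x2=T; simplify:
  drop -2 from [-2, 1, -4] -> [1, -4]
  drop -2 from [3, -1, -2] -> [3, -1]
  drop -2 from [1, -2] -> [1]
  satisfied 1 clause(s); 6 remain; assigned so far: [2]
unit clause [1] forces x1=T; simplify:
  drop -1 from [4, -1, -3] -> [4, -3]
  drop -1 from [3, -1] -> [3]
  satisfied 3 clause(s); 3 remain; assigned so far: [1, 2]
unit clause [3] forces x3=T; simplify:
  drop -3 from [4, -3] -> [4]
  drop -3 from [-3] -> [] (empty!)
  satisfied 1 clause(s); 2 remain; assigned so far: [1, 2, 3]
CONFLICT (empty clause)

Answer: CONFLICT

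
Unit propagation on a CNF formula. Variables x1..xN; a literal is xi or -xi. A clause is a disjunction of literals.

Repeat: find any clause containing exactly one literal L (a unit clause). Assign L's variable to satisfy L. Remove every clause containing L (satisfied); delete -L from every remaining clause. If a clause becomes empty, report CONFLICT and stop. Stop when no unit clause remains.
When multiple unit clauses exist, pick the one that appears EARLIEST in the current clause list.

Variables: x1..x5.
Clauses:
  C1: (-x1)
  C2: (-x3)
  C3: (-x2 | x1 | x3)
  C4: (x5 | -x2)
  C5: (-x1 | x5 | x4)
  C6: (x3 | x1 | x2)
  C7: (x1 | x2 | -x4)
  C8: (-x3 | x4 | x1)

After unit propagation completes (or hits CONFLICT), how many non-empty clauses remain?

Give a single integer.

Answer: 1

Derivation:
unit clause [-1] forces x1=F; simplify:
  drop 1 from [-2, 1, 3] -> [-2, 3]
  drop 1 from [3, 1, 2] -> [3, 2]
  drop 1 from [1, 2, -4] -> [2, -4]
  drop 1 from [-3, 4, 1] -> [-3, 4]
  satisfied 2 clause(s); 6 remain; assigned so far: [1]
unit clause [-3] forces x3=F; simplify:
  drop 3 from [-2, 3] -> [-2]
  drop 3 from [3, 2] -> [2]
  satisfied 2 clause(s); 4 remain; assigned so far: [1, 3]
unit clause [-2] forces x2=F; simplify:
  drop 2 from [2] -> [] (empty!)
  drop 2 from [2, -4] -> [-4]
  satisfied 2 clause(s); 2 remain; assigned so far: [1, 2, 3]
CONFLICT (empty clause)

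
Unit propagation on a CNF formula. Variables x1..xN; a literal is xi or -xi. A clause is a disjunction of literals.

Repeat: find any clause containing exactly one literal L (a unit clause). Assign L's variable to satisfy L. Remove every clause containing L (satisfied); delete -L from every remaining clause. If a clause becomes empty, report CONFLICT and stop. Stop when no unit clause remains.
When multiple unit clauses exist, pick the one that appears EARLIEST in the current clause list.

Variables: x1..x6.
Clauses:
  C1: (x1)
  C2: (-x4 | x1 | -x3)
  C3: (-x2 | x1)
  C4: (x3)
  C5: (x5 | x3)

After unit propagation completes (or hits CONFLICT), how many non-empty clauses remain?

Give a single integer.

unit clause [1] forces x1=T; simplify:
  satisfied 3 clause(s); 2 remain; assigned so far: [1]
unit clause [3] forces x3=T; simplify:
  satisfied 2 clause(s); 0 remain; assigned so far: [1, 3]

Answer: 0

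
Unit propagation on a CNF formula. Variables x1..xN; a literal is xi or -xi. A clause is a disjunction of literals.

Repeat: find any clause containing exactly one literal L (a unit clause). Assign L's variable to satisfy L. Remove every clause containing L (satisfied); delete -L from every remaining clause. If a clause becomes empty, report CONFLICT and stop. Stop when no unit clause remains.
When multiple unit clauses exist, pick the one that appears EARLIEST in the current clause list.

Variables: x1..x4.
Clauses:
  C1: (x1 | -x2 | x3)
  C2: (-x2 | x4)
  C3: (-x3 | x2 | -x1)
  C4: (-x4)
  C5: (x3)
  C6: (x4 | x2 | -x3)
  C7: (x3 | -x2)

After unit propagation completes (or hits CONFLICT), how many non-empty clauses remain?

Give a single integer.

unit clause [-4] forces x4=F; simplify:
  drop 4 from [-2, 4] -> [-2]
  drop 4 from [4, 2, -3] -> [2, -3]
  satisfied 1 clause(s); 6 remain; assigned so far: [4]
unit clause [-2] forces x2=F; simplify:
  drop 2 from [-3, 2, -1] -> [-3, -1]
  drop 2 from [2, -3] -> [-3]
  satisfied 3 clause(s); 3 remain; assigned so far: [2, 4]
unit clause [3] forces x3=T; simplify:
  drop -3 from [-3, -1] -> [-1]
  drop -3 from [-3] -> [] (empty!)
  satisfied 1 clause(s); 2 remain; assigned so far: [2, 3, 4]
CONFLICT (empty clause)

Answer: 1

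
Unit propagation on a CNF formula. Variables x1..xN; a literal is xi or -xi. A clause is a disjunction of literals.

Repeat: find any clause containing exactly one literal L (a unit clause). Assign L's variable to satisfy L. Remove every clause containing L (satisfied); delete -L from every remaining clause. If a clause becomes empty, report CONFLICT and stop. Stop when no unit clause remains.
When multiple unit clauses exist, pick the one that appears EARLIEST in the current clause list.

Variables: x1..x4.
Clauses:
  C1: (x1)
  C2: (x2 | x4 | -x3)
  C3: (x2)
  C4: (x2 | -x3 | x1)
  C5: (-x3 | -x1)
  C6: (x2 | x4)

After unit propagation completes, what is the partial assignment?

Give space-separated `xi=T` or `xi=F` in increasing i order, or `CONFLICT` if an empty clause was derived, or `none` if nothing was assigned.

unit clause [1] forces x1=T; simplify:
  drop -1 from [-3, -1] -> [-3]
  satisfied 2 clause(s); 4 remain; assigned so far: [1]
unit clause [2] forces x2=T; simplify:
  satisfied 3 clause(s); 1 remain; assigned so far: [1, 2]
unit clause [-3] forces x3=F; simplify:
  satisfied 1 clause(s); 0 remain; assigned so far: [1, 2, 3]

Answer: x1=T x2=T x3=F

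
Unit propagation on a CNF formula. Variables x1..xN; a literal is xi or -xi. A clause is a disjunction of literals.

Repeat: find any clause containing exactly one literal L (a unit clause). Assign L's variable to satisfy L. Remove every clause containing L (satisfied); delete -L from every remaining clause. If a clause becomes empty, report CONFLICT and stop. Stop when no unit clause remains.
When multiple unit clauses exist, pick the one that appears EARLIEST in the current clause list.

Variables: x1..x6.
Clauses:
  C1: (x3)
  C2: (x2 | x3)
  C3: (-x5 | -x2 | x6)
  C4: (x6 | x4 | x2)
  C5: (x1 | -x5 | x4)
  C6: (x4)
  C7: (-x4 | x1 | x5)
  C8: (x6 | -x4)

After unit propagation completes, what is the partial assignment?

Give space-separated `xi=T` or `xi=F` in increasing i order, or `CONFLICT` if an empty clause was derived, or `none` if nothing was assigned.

unit clause [3] forces x3=T; simplify:
  satisfied 2 clause(s); 6 remain; assigned so far: [3]
unit clause [4] forces x4=T; simplify:
  drop -4 from [-4, 1, 5] -> [1, 5]
  drop -4 from [6, -4] -> [6]
  satisfied 3 clause(s); 3 remain; assigned so far: [3, 4]
unit clause [6] forces x6=T; simplify:
  satisfied 2 clause(s); 1 remain; assigned so far: [3, 4, 6]

Answer: x3=T x4=T x6=T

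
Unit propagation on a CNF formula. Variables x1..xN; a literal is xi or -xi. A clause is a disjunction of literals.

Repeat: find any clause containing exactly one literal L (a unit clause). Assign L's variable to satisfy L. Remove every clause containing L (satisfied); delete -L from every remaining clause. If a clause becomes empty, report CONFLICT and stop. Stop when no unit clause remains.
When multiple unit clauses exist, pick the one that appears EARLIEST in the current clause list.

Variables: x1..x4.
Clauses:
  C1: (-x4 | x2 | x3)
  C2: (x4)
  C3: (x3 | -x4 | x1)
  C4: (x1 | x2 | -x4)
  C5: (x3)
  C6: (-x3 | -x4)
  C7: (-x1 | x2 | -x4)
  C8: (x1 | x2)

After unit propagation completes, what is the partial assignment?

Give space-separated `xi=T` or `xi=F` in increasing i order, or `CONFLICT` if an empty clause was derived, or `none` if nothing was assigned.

unit clause [4] forces x4=T; simplify:
  drop -4 from [-4, 2, 3] -> [2, 3]
  drop -4 from [3, -4, 1] -> [3, 1]
  drop -4 from [1, 2, -4] -> [1, 2]
  drop -4 from [-3, -4] -> [-3]
  drop -4 from [-1, 2, -4] -> [-1, 2]
  satisfied 1 clause(s); 7 remain; assigned so far: [4]
unit clause [3] forces x3=T; simplify:
  drop -3 from [-3] -> [] (empty!)
  satisfied 3 clause(s); 4 remain; assigned so far: [3, 4]
CONFLICT (empty clause)

Answer: CONFLICT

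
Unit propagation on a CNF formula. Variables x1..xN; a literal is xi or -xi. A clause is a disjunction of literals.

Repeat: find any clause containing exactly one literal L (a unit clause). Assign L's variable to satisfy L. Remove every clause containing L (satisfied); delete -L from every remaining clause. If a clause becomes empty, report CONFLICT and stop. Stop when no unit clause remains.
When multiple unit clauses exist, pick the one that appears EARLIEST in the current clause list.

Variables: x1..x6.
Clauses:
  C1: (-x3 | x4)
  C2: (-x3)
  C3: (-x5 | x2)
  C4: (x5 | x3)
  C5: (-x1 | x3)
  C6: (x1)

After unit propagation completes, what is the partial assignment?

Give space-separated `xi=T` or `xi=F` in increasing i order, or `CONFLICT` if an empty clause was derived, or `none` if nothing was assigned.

Answer: CONFLICT

Derivation:
unit clause [-3] forces x3=F; simplify:
  drop 3 from [5, 3] -> [5]
  drop 3 from [-1, 3] -> [-1]
  satisfied 2 clause(s); 4 remain; assigned so far: [3]
unit clause [5] forces x5=T; simplify:
  drop -5 from [-5, 2] -> [2]
  satisfied 1 clause(s); 3 remain; assigned so far: [3, 5]
unit clause [2] forces x2=T; simplify:
  satisfied 1 clause(s); 2 remain; assigned so far: [2, 3, 5]
unit clause [-1] forces x1=F; simplify:
  drop 1 from [1] -> [] (empty!)
  satisfied 1 clause(s); 1 remain; assigned so far: [1, 2, 3, 5]
CONFLICT (empty clause)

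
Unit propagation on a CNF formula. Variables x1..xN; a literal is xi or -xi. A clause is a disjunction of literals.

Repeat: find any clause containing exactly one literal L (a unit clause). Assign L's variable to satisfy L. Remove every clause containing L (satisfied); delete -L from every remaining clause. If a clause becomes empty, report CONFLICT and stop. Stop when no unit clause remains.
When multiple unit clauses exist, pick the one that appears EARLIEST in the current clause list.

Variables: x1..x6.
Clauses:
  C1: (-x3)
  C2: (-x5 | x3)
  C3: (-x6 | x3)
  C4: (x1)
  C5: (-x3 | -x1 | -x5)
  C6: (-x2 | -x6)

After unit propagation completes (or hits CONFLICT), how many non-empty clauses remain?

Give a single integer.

Answer: 0

Derivation:
unit clause [-3] forces x3=F; simplify:
  drop 3 from [-5, 3] -> [-5]
  drop 3 from [-6, 3] -> [-6]
  satisfied 2 clause(s); 4 remain; assigned so far: [3]
unit clause [-5] forces x5=F; simplify:
  satisfied 1 clause(s); 3 remain; assigned so far: [3, 5]
unit clause [-6] forces x6=F; simplify:
  satisfied 2 clause(s); 1 remain; assigned so far: [3, 5, 6]
unit clause [1] forces x1=T; simplify:
  satisfied 1 clause(s); 0 remain; assigned so far: [1, 3, 5, 6]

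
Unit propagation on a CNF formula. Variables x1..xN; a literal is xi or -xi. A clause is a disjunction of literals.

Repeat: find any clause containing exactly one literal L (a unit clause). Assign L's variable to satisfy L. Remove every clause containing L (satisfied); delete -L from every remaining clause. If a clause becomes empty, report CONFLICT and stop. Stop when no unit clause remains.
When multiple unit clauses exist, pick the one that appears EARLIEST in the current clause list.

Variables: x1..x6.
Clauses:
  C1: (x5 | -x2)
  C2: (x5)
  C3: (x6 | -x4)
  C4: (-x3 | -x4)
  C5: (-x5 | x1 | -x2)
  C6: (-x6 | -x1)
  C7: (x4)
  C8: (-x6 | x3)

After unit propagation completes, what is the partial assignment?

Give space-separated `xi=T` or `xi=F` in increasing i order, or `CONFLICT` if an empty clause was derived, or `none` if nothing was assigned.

Answer: CONFLICT

Derivation:
unit clause [5] forces x5=T; simplify:
  drop -5 from [-5, 1, -2] -> [1, -2]
  satisfied 2 clause(s); 6 remain; assigned so far: [5]
unit clause [4] forces x4=T; simplify:
  drop -4 from [6, -4] -> [6]
  drop -4 from [-3, -4] -> [-3]
  satisfied 1 clause(s); 5 remain; assigned so far: [4, 5]
unit clause [6] forces x6=T; simplify:
  drop -6 from [-6, -1] -> [-1]
  drop -6 from [-6, 3] -> [3]
  satisfied 1 clause(s); 4 remain; assigned so far: [4, 5, 6]
unit clause [-3] forces x3=F; simplify:
  drop 3 from [3] -> [] (empty!)
  satisfied 1 clause(s); 3 remain; assigned so far: [3, 4, 5, 6]
CONFLICT (empty clause)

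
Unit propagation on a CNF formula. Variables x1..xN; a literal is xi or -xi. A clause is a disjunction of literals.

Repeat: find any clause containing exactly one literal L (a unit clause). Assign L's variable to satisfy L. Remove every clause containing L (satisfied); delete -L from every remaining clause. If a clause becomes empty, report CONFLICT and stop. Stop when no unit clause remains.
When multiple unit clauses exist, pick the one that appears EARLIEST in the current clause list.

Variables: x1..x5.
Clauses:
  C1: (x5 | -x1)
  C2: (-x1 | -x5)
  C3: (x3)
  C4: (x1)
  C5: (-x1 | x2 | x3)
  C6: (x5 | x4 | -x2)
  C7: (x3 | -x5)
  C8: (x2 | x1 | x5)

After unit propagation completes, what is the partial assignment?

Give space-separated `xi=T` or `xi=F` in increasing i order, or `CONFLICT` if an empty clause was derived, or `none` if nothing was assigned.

unit clause [3] forces x3=T; simplify:
  satisfied 3 clause(s); 5 remain; assigned so far: [3]
unit clause [1] forces x1=T; simplify:
  drop -1 from [5, -1] -> [5]
  drop -1 from [-1, -5] -> [-5]
  satisfied 2 clause(s); 3 remain; assigned so far: [1, 3]
unit clause [5] forces x5=T; simplify:
  drop -5 from [-5] -> [] (empty!)
  satisfied 2 clause(s); 1 remain; assigned so far: [1, 3, 5]
CONFLICT (empty clause)

Answer: CONFLICT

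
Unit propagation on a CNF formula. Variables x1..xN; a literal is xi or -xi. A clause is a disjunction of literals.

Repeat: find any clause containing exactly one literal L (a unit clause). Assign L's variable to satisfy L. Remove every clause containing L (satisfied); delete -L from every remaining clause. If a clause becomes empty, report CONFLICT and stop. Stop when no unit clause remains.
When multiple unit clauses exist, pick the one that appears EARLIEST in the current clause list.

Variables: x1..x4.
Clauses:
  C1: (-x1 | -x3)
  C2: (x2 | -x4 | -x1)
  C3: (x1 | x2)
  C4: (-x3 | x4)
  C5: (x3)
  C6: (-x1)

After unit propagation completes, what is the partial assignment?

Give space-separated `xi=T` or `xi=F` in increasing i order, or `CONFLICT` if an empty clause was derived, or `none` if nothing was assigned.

Answer: x1=F x2=T x3=T x4=T

Derivation:
unit clause [3] forces x3=T; simplify:
  drop -3 from [-1, -3] -> [-1]
  drop -3 from [-3, 4] -> [4]
  satisfied 1 clause(s); 5 remain; assigned so far: [3]
unit clause [-1] forces x1=F; simplify:
  drop 1 from [1, 2] -> [2]
  satisfied 3 clause(s); 2 remain; assigned so far: [1, 3]
unit clause [2] forces x2=T; simplify:
  satisfied 1 clause(s); 1 remain; assigned so far: [1, 2, 3]
unit clause [4] forces x4=T; simplify:
  satisfied 1 clause(s); 0 remain; assigned so far: [1, 2, 3, 4]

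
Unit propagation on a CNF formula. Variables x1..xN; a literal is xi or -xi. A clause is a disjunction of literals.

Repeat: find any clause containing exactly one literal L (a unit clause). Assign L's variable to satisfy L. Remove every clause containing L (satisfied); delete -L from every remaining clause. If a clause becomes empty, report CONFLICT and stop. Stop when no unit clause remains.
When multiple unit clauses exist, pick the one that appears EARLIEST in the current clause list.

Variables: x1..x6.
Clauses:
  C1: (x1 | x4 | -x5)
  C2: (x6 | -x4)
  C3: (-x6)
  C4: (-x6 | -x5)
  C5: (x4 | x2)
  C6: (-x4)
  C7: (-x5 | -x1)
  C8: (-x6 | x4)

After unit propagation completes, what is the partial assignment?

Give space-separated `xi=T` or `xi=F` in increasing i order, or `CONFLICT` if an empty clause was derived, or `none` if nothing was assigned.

unit clause [-6] forces x6=F; simplify:
  drop 6 from [6, -4] -> [-4]
  satisfied 3 clause(s); 5 remain; assigned so far: [6]
unit clause [-4] forces x4=F; simplify:
  drop 4 from [1, 4, -5] -> [1, -5]
  drop 4 from [4, 2] -> [2]
  satisfied 2 clause(s); 3 remain; assigned so far: [4, 6]
unit clause [2] forces x2=T; simplify:
  satisfied 1 clause(s); 2 remain; assigned so far: [2, 4, 6]

Answer: x2=T x4=F x6=F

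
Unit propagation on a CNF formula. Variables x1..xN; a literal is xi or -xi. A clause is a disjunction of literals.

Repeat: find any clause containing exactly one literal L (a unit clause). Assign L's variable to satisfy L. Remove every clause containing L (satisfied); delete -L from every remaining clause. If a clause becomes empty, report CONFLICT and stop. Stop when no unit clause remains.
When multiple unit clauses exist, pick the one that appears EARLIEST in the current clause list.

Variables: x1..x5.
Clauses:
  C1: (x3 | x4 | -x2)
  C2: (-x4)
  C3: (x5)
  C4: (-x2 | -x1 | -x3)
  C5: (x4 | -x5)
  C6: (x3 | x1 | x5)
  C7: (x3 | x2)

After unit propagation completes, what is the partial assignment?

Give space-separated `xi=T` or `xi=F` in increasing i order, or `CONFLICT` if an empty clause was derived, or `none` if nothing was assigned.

Answer: CONFLICT

Derivation:
unit clause [-4] forces x4=F; simplify:
  drop 4 from [3, 4, -2] -> [3, -2]
  drop 4 from [4, -5] -> [-5]
  satisfied 1 clause(s); 6 remain; assigned so far: [4]
unit clause [5] forces x5=T; simplify:
  drop -5 from [-5] -> [] (empty!)
  satisfied 2 clause(s); 4 remain; assigned so far: [4, 5]
CONFLICT (empty clause)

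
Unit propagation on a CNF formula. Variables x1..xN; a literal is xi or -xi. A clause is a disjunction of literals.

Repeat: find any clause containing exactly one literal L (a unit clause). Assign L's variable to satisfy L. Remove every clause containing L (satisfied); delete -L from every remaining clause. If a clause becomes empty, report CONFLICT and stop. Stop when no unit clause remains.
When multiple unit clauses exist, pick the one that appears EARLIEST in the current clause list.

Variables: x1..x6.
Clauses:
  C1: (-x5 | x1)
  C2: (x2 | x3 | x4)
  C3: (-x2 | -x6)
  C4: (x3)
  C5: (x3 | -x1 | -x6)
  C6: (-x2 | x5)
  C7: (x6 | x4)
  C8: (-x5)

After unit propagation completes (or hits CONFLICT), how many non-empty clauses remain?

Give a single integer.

unit clause [3] forces x3=T; simplify:
  satisfied 3 clause(s); 5 remain; assigned so far: [3]
unit clause [-5] forces x5=F; simplify:
  drop 5 from [-2, 5] -> [-2]
  satisfied 2 clause(s); 3 remain; assigned so far: [3, 5]
unit clause [-2] forces x2=F; simplify:
  satisfied 2 clause(s); 1 remain; assigned so far: [2, 3, 5]

Answer: 1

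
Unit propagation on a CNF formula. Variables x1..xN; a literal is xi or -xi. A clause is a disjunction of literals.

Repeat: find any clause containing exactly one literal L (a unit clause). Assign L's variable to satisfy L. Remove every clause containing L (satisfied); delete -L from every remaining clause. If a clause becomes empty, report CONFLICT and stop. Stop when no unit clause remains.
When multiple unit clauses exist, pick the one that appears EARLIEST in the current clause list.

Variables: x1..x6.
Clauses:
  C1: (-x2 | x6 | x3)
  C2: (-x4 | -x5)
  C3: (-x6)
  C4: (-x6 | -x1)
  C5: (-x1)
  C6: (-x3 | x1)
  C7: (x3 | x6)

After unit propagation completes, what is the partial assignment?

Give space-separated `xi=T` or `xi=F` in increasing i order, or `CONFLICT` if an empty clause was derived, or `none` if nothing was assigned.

Answer: CONFLICT

Derivation:
unit clause [-6] forces x6=F; simplify:
  drop 6 from [-2, 6, 3] -> [-2, 3]
  drop 6 from [3, 6] -> [3]
  satisfied 2 clause(s); 5 remain; assigned so far: [6]
unit clause [-1] forces x1=F; simplify:
  drop 1 from [-3, 1] -> [-3]
  satisfied 1 clause(s); 4 remain; assigned so far: [1, 6]
unit clause [-3] forces x3=F; simplify:
  drop 3 from [-2, 3] -> [-2]
  drop 3 from [3] -> [] (empty!)
  satisfied 1 clause(s); 3 remain; assigned so far: [1, 3, 6]
CONFLICT (empty clause)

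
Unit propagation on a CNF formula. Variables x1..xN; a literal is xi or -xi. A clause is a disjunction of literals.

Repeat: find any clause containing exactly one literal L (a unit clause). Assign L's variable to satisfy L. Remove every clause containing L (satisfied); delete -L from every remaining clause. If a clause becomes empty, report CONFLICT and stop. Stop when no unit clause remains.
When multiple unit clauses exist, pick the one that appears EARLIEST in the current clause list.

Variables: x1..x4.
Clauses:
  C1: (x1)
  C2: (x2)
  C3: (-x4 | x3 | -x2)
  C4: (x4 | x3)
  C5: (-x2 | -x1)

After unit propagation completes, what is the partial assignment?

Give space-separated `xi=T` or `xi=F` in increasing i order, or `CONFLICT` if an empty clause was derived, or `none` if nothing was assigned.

Answer: CONFLICT

Derivation:
unit clause [1] forces x1=T; simplify:
  drop -1 from [-2, -1] -> [-2]
  satisfied 1 clause(s); 4 remain; assigned so far: [1]
unit clause [2] forces x2=T; simplify:
  drop -2 from [-4, 3, -2] -> [-4, 3]
  drop -2 from [-2] -> [] (empty!)
  satisfied 1 clause(s); 3 remain; assigned so far: [1, 2]
CONFLICT (empty clause)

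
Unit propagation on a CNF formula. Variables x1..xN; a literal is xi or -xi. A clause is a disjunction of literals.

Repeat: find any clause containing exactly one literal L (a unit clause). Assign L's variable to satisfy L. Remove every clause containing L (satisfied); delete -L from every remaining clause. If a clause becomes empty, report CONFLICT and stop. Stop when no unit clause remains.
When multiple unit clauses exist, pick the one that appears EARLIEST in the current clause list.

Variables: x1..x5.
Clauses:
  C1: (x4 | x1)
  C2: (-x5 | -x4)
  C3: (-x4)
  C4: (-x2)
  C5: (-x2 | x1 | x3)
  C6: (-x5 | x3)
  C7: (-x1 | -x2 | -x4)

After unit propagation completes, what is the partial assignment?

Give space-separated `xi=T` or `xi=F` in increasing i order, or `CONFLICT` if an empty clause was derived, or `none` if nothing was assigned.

unit clause [-4] forces x4=F; simplify:
  drop 4 from [4, 1] -> [1]
  satisfied 3 clause(s); 4 remain; assigned so far: [4]
unit clause [1] forces x1=T; simplify:
  satisfied 2 clause(s); 2 remain; assigned so far: [1, 4]
unit clause [-2] forces x2=F; simplify:
  satisfied 1 clause(s); 1 remain; assigned so far: [1, 2, 4]

Answer: x1=T x2=F x4=F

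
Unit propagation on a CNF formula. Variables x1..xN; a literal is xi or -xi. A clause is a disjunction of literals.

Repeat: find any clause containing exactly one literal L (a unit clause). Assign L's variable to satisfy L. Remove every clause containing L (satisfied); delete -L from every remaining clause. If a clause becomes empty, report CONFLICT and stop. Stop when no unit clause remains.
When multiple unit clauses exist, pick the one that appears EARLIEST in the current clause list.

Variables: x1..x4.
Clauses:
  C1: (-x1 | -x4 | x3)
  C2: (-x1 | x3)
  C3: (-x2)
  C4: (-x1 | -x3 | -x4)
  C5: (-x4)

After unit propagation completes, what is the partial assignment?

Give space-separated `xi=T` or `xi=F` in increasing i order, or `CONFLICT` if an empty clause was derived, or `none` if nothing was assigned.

Answer: x2=F x4=F

Derivation:
unit clause [-2] forces x2=F; simplify:
  satisfied 1 clause(s); 4 remain; assigned so far: [2]
unit clause [-4] forces x4=F; simplify:
  satisfied 3 clause(s); 1 remain; assigned so far: [2, 4]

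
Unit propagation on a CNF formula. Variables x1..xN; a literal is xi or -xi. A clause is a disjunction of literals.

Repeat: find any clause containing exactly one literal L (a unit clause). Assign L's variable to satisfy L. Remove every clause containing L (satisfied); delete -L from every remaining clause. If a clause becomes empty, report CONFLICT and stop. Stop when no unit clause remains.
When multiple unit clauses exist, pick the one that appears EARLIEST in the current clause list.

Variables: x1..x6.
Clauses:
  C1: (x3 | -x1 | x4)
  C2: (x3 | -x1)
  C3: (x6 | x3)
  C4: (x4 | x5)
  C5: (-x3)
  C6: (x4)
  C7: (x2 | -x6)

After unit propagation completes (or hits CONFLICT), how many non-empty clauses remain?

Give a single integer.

Answer: 0

Derivation:
unit clause [-3] forces x3=F; simplify:
  drop 3 from [3, -1, 4] -> [-1, 4]
  drop 3 from [3, -1] -> [-1]
  drop 3 from [6, 3] -> [6]
  satisfied 1 clause(s); 6 remain; assigned so far: [3]
unit clause [-1] forces x1=F; simplify:
  satisfied 2 clause(s); 4 remain; assigned so far: [1, 3]
unit clause [6] forces x6=T; simplify:
  drop -6 from [2, -6] -> [2]
  satisfied 1 clause(s); 3 remain; assigned so far: [1, 3, 6]
unit clause [4] forces x4=T; simplify:
  satisfied 2 clause(s); 1 remain; assigned so far: [1, 3, 4, 6]
unit clause [2] forces x2=T; simplify:
  satisfied 1 clause(s); 0 remain; assigned so far: [1, 2, 3, 4, 6]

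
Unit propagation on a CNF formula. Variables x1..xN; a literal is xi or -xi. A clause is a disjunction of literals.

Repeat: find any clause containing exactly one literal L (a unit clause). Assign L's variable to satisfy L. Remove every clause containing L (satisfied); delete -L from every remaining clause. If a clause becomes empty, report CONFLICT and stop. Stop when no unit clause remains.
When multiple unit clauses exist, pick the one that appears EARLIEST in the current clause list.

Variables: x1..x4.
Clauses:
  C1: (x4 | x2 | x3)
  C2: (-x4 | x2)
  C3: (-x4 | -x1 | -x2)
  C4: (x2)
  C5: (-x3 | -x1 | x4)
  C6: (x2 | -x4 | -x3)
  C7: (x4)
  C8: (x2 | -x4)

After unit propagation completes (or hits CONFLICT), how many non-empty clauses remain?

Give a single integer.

Answer: 0

Derivation:
unit clause [2] forces x2=T; simplify:
  drop -2 from [-4, -1, -2] -> [-4, -1]
  satisfied 5 clause(s); 3 remain; assigned so far: [2]
unit clause [4] forces x4=T; simplify:
  drop -4 from [-4, -1] -> [-1]
  satisfied 2 clause(s); 1 remain; assigned so far: [2, 4]
unit clause [-1] forces x1=F; simplify:
  satisfied 1 clause(s); 0 remain; assigned so far: [1, 2, 4]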